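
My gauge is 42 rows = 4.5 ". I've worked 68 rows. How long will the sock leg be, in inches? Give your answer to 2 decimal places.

42 rows / 4.5 inch = 9.333 rows per inch.
68 / 9.333 = 7.286 inches.

7.29 inches.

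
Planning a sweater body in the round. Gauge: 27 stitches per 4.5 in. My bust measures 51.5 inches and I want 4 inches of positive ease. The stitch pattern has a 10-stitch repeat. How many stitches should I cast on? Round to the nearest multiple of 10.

Cast on 330 stitches.

Finished = 51.5 + 4 = 55.5 inches.
27 / 4.5 = 6 sts/in.
55.5 × 6 = 333.00 sts.
Nearest multiple of 10: 330.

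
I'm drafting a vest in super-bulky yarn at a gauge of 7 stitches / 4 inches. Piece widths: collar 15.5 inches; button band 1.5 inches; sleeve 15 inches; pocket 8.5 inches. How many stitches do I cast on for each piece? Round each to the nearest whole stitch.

collar 27; button band 3; sleeve 26; pocket 15.

Rate = 7/4 = 1.75 sts per in.
collar: 15.5 × 1.75 = 27.12 → 27.
button band: 1.5 × 1.75 = 2.62 → 3.
sleeve: 15 × 1.75 = 26.25 → 26.
pocket: 8.5 × 1.75 = 14.88 → 15.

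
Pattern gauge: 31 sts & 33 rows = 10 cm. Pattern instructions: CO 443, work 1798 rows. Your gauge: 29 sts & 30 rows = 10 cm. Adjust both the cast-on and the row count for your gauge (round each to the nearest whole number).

Stitches: 443 × 29/31 = 414.42 → 414.
Rows: 1798 × 30/33 = 1634.55 → 1635.

Cast on 414 stitches; work 1635 rows.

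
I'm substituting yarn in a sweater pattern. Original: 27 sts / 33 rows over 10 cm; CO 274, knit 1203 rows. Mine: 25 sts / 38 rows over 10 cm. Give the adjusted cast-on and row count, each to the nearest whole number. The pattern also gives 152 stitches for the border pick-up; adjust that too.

Stitches: 274 × 25/27 = 253.70 → 254.
Rows: 1203 × 38/33 = 1385.27 → 1385.
border pick-up: 152 × 25/27 = 140.74 → 141.

Cast on 254 stitches; work 1385 rows; border pick-up 141 stitches.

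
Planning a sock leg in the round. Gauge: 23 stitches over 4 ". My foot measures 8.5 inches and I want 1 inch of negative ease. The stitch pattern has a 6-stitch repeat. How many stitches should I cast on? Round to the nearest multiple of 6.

42 stitches.

Finished = 8.5 − 1 = 7.5 inches.
23 / 4 = 5.75 sts/in.
7.5 × 5.75 = 43.12 sts.
Nearest multiple of 6: 42.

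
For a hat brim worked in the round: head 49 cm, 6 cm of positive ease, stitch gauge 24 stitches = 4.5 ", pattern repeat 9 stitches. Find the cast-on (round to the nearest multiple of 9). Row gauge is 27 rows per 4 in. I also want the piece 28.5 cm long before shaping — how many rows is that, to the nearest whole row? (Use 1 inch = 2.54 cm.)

Finished = 49 + 6 = 55 cm.
55 cm × 1/2.54 = 21.65 inches.
24/4.5 = 5.333 sts per in; 21.65 × 5.333 = 115.49 sts.
Nearest multiple of 9 → 117.
28.5 cm = 11.22 inches; × 6.75 = 75.74 → 76 rows.

Cast on 117 stitches; work 76 rows.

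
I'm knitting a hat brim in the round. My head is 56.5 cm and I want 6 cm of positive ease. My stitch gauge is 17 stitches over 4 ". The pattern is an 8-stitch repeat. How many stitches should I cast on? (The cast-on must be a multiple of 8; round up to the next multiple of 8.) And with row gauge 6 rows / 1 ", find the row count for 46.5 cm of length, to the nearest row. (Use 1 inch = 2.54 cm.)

Finished = 56.5 + 6 = 62.5 cm.
62.5 cm × 1/2.54 = 24.61 inches.
17/4 = 4.25 sts per in; 24.61 × 4.25 = 104.58 sts.
Next multiple of 8 → 112.
46.5 cm = 18.31 inches; × 6 = 109.84 → 110 rows.

Cast on 112 stitches; work 110 rows.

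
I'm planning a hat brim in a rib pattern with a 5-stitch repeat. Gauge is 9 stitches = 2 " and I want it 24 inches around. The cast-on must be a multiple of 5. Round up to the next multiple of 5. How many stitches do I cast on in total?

9 / 2 = 4.5 sts per inch.
24 × 4.5 = 108.00 sts.
Next multiple of 5: 110.

110 stitches.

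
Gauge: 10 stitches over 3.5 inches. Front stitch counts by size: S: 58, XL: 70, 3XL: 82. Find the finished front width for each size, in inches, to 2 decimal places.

10/3.5 = 2.857 sts per in.
S: 58 / 2.857 = 20.300 → 20.30 in.
XL: 70 / 2.857 = 24.500 → 24.50 in.
3XL: 82 / 2.857 = 28.700 → 28.70 in.

S 20.30 inches; XL 24.50 inches; 3XL 28.70 inches.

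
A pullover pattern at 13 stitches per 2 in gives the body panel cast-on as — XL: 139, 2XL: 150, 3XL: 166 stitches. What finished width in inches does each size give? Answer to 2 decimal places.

13/2 = 6.5 sts per in.
XL: 139 / 6.5 = 21.385 → 21.38 in.
2XL: 150 / 6.5 = 23.077 → 23.08 in.
3XL: 166 / 6.5 = 25.538 → 25.54 in.

XL 21.38 inches; 2XL 23.08 inches; 3XL 25.54 inches.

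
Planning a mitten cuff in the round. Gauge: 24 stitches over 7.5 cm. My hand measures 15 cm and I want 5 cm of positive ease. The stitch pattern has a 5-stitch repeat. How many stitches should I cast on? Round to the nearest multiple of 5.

Cast on 65 stitches.

Finished = 15 + 5 = 20 cm.
24 / 7.5 = 3.2 sts/cm.
20 × 3.2 = 64.00 sts.
Nearest multiple of 5: 65.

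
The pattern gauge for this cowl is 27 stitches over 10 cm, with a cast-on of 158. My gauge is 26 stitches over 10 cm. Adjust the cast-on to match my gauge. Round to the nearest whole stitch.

CO 152 sts.

Scale factor = 26 / 27 = 0.963.
158 × 26 / 27 = 152.15 sts.
→ 152 sts.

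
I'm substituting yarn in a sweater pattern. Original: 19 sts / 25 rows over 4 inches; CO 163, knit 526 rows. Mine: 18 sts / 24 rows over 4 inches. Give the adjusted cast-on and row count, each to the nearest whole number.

Cast on 154 stitches; work 505 rows.

Stitches: 163 × 18/19 = 154.42 → 154.
Rows: 526 × 24/25 = 504.96 → 505.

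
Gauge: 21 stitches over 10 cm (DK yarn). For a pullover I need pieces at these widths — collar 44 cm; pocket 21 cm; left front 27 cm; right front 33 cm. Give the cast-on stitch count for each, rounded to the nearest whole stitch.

Rate = 21/10 = 2.1 sts per cm.
collar: 44 × 2.1 = 92.40 → 92.
pocket: 21 × 2.1 = 44.10 → 44.
left front: 27 × 2.1 = 56.70 → 57.
right front: 33 × 2.1 = 69.30 → 69.

collar 92; pocket 44; left front 57; right front 69.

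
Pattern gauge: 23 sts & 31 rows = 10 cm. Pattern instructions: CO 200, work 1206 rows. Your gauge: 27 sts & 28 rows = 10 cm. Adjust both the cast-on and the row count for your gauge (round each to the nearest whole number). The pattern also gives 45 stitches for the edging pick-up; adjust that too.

Cast on 235 stitches; work 1089 rows; edging pick-up 53 stitches.

Stitches: 200 × 27/23 = 234.78 → 235.
Rows: 1206 × 28/31 = 1089.29 → 1089.
edging pick-up: 45 × 27/23 = 52.83 → 53.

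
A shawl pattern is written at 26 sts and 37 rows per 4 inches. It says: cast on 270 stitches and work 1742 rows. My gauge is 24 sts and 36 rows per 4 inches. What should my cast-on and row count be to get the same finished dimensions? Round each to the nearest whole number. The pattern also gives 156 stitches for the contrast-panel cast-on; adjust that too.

Stitches: 270 × 24/26 = 249.23 → 249.
Rows: 1742 × 36/37 = 1694.92 → 1695.
contrast-panel cast-on: 156 × 24/26 = 144.00 → 144.

Cast on 249 stitches; work 1695 rows; contrast-panel cast-on 144 stitches.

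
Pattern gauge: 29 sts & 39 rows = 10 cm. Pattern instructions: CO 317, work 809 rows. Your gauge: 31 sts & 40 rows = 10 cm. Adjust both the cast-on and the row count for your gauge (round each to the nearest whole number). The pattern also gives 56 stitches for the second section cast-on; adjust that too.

Cast on 339 stitches; work 830 rows; second section cast-on 60 stitches.

Stitches: 317 × 31/29 = 338.86 → 339.
Rows: 809 × 40/39 = 829.74 → 830.
second section cast-on: 56 × 31/29 = 59.86 → 60.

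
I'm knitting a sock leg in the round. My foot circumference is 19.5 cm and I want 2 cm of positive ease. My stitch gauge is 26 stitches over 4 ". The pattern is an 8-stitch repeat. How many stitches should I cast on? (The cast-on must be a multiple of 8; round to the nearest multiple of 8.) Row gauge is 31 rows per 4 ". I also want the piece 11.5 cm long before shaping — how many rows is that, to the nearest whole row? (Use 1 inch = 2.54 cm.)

Finished = 19.5 + 2 = 21.5 cm.
21.5 cm × 1/2.54 = 8.46 inches.
26/4 = 6.5 sts per in; 8.46 × 6.5 = 55.02 sts.
Nearest multiple of 8 → 56.
11.5 cm = 4.53 inches; × 7.75 = 35.09 → 35 rows.

Cast on 56 stitches; work 35 rows.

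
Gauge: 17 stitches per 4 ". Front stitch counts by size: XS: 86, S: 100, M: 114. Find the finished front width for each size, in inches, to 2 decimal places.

17/4 = 4.25 sts per in.
XS: 86 / 4.25 = 20.235 → 20.24 in.
S: 100 / 4.25 = 23.529 → 23.53 in.
M: 114 / 4.25 = 26.824 → 26.82 in.

XS 20.24 inches; S 23.53 inches; M 26.82 inches.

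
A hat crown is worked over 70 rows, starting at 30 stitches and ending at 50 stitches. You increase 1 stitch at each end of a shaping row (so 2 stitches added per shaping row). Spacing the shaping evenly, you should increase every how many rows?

Increase every 7th row.

Stitches to add: |50 − 30| = 20.
Shaping rows needed: 20 / 2 = 10.
70 rows / 10 = every 7 rows.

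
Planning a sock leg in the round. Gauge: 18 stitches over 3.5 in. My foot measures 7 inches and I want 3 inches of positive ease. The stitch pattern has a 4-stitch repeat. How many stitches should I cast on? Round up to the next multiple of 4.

Finished = 7 + 3 = 10 inches.
18 / 3.5 = 5.143 sts/in.
10 × 5.143 = 51.43 sts.
Next multiple of 4: 52.

52 stitches.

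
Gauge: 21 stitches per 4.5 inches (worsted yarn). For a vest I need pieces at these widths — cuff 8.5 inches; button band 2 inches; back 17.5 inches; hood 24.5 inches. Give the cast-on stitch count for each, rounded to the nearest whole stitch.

Rate = 21/4.5 = 4.667 sts per in.
cuff: 8.5 × 4.667 = 39.67 → 40.
button band: 2 × 4.667 = 9.33 → 9.
back: 17.5 × 4.667 = 81.67 → 82.
hood: 24.5 × 4.667 = 114.33 → 114.

cuff 40; button band 9; back 82; hood 114.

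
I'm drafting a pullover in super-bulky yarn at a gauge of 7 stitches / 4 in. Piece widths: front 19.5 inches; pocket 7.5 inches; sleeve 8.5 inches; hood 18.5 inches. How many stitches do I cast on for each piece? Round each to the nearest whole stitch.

Rate = 7/4 = 1.75 sts per in.
front: 19.5 × 1.75 = 34.12 → 34.
pocket: 7.5 × 1.75 = 13.12 → 13.
sleeve: 8.5 × 1.75 = 14.88 → 15.
hood: 18.5 × 1.75 = 32.38 → 32.

front 34; pocket 13; sleeve 15; hood 32.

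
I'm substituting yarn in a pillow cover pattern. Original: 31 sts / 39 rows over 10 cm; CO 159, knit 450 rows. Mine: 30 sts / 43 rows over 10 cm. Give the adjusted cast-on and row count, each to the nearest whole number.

Stitches: 159 × 30/31 = 153.87 → 154.
Rows: 450 × 43/39 = 496.15 → 496.

Cast on 154 stitches; work 496 rows.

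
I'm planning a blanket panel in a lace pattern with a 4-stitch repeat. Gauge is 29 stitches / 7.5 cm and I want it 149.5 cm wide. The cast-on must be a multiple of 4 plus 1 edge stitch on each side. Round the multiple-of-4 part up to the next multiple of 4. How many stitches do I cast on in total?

582 stitches.

29 / 7.5 = 3.867 sts per cm.
149.5 × 3.867 = 578.07 sts.
Less 2 edge sts → 576.07 for the repeat.
Next multiple of 4: 580.
Add back 2 edge sts → 582.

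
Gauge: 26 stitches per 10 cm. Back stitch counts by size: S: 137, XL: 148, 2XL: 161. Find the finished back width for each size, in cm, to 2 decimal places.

S 52.69 cm; XL 56.92 cm; 2XL 61.92 cm.

26/10 = 2.6 sts per cm.
S: 137 / 2.6 = 52.692 → 52.69 cm.
XL: 148 / 2.6 = 56.923 → 56.92 cm.
2XL: 161 / 2.6 = 61.923 → 61.92 cm.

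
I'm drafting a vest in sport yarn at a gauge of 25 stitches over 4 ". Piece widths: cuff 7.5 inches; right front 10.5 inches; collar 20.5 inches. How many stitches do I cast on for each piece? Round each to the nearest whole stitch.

cuff 47; right front 66; collar 128.

Rate = 25/4 = 6.25 sts per in.
cuff: 7.5 × 6.25 = 46.88 → 47.
right front: 10.5 × 6.25 = 65.62 → 66.
collar: 20.5 × 6.25 = 128.12 → 128.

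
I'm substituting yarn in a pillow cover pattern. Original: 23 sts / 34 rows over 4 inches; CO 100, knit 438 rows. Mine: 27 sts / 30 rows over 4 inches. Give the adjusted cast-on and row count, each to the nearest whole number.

Cast on 117 stitches; work 386 rows.

Stitches: 100 × 27/23 = 117.39 → 117.
Rows: 438 × 30/34 = 386.47 → 386.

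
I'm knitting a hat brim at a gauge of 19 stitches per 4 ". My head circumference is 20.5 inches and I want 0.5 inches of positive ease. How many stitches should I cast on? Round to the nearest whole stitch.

Finished = 20.5 + 0.5 = 21 in.
19 / 4 = 4.75 sts per inch.
21.00 × 4.75 = 99.75 sts.
→ 100 sts.

CO 100 sts.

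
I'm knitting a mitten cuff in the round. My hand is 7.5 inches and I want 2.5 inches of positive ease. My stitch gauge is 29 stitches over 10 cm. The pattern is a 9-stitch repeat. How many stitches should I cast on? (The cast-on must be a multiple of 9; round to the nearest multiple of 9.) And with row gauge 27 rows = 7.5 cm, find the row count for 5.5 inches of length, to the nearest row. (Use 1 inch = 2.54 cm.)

Finished = 7.5 + 2.5 = 10 inches.
10 inches × 2.54 = 25.40 cm.
29/10 = 2.9 sts per cm; 25.40 × 2.9 = 73.66 sts.
Nearest multiple of 9 → 72.
5.5 inches = 13.97 cm; × 3.6 = 50.29 → 50 rows.

Cast on 72 stitches; work 50 rows.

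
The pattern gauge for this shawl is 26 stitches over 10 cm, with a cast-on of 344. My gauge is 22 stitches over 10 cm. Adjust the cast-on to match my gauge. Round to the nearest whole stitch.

Scale factor = 22 / 26 = 0.846.
344 × 22 / 26 = 291.08 sts.
→ 291 sts.

Cast on 291 stitches.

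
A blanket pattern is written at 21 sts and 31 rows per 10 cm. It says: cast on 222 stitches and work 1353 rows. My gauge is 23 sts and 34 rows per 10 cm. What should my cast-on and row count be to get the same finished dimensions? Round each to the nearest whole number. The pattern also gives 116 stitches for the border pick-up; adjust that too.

Cast on 243 stitches; work 1484 rows; border pick-up 127 stitches.

Stitches: 222 × 23/21 = 243.14 → 243.
Rows: 1353 × 34/31 = 1483.94 → 1484.
border pick-up: 116 × 23/21 = 127.05 → 127.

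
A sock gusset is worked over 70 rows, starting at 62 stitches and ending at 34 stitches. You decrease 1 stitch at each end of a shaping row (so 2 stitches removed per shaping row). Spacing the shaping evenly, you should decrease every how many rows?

Decrease every 5th row.

Stitches to remove: |34 − 62| = 28.
Shaping rows needed: 28 / 2 = 14.
70 rows / 14 = every 5 rows.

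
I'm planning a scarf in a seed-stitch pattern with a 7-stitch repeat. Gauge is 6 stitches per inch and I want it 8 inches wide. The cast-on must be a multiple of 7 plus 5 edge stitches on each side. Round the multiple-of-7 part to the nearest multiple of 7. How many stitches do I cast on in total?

CO 45 sts.

6 / 1 = 6 sts per inch.
8 × 6 = 48.00 sts.
Less 10 edge sts → 38.00 for the repeat.
Nearest multiple of 7: 35.
Add back 10 edge sts → 45.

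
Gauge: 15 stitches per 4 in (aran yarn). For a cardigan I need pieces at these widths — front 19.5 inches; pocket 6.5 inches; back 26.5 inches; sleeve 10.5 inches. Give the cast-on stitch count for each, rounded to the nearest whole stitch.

front 73; pocket 24; back 99; sleeve 39.

Rate = 15/4 = 3.75 sts per in.
front: 19.5 × 3.75 = 73.12 → 73.
pocket: 6.5 × 3.75 = 24.38 → 24.
back: 26.5 × 3.75 = 99.38 → 99.
sleeve: 10.5 × 3.75 = 39.38 → 39.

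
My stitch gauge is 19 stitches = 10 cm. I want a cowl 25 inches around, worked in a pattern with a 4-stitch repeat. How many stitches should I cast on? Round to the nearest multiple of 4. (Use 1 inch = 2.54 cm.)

Cast on 120 stitches.

25 in = 25 × 2.54 = 63.50 cm.
19 / 10 = 1.9 sts/cm.
63.50 × 1.9 = 120.65 sts.
→ 120.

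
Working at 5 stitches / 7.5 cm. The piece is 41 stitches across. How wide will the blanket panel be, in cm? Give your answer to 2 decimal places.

61.50 cm.

5 stitches / 7.5 cm = 0.667 stitches per cm.
41 / 0.667 = 61.500 cm.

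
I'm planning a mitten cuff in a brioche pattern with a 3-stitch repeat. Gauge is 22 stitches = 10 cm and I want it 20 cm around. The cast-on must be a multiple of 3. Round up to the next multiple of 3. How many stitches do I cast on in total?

22 / 10 = 2.2 sts per cm.
20 × 2.2 = 44.00 sts.
Next multiple of 3: 45.

45 stitches.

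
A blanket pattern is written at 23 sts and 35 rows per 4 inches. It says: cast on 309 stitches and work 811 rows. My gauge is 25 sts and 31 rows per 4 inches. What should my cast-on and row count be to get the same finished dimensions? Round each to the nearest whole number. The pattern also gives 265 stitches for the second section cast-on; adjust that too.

Cast on 336 stitches; work 718 rows; second section cast-on 288 stitches.

Stitches: 309 × 25/23 = 335.87 → 336.
Rows: 811 × 31/35 = 718.31 → 718.
second section cast-on: 265 × 25/23 = 288.04 → 288.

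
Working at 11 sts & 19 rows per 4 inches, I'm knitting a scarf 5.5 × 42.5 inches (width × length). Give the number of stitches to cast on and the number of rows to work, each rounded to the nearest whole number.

Cast on 15 stitches and work 202 rows.

Stitch gauge = 11/4 = 2.75 sts/in; 5.5 × 2.75 = 15.12 → 15 sts.
Row gauge = 19/4 = 4.75 rows/in; 42.5 × 4.75 = 201.88 → 202 rows.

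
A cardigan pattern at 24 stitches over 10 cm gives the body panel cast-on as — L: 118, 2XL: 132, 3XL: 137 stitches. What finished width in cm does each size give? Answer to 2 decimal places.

L 49.17 cm; 2XL 55.00 cm; 3XL 57.08 cm.

24/10 = 2.4 sts per cm.
L: 118 / 2.4 = 49.167 → 49.17 cm.
2XL: 132 / 2.4 = 55.000 → 55.00 cm.
3XL: 137 / 2.4 = 57.083 → 57.08 cm.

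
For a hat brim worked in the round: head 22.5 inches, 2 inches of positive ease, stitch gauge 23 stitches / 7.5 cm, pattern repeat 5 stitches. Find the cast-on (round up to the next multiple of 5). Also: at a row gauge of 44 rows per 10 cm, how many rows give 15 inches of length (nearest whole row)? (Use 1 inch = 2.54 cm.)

Finished = 22.5 + 2 = 24.5 inches.
24.5 inches × 2.54 = 62.23 cm.
23/7.5 = 3.067 sts per cm; 62.23 × 3.067 = 190.84 sts.
Next multiple of 5 → 195.
15 inches = 38.10 cm; × 4.4 = 167.64 → 168 rows.

Cast on 195 stitches; work 168 rows.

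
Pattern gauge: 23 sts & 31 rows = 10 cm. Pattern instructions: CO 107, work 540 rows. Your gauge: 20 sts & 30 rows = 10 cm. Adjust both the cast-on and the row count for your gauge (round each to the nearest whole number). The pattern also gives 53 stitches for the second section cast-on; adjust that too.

Stitches: 107 × 20/23 = 93.04 → 93.
Rows: 540 × 30/31 = 522.58 → 523.
second section cast-on: 53 × 20/23 = 46.09 → 46.

Cast on 93 stitches; work 523 rows; second section cast-on 46 stitches.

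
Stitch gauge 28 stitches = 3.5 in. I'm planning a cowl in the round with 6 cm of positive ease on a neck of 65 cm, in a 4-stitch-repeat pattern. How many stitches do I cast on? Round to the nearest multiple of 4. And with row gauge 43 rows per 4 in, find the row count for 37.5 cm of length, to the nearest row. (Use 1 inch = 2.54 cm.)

Finished = 65 + 6 = 71 cm.
71 cm × 1/2.54 = 27.95 inches.
28/3.5 = 8 sts per in; 27.95 × 8 = 223.62 sts.
Nearest multiple of 4 → 224.
37.5 cm = 14.76 inches; × 10.75 = 158.71 → 159 rows.

Cast on 224 stitches; work 159 rows.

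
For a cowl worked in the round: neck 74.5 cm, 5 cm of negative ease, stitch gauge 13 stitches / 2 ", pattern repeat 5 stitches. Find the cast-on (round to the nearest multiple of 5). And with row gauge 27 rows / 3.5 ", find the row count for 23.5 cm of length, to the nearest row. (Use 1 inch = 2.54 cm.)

Cast on 180 stitches; work 71 rows.

Finished = 74.5 − 5 = 69.5 cm.
69.5 cm × 1/2.54 = 27.36 inches.
13/2 = 6.5 sts per in; 27.36 × 6.5 = 177.85 sts.
Nearest multiple of 5 → 180.
23.5 cm = 9.25 inches; × 7.714 = 71.37 → 71 rows.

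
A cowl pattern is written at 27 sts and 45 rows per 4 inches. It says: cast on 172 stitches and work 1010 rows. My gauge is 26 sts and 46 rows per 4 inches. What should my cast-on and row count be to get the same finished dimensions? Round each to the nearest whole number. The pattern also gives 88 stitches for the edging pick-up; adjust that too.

Cast on 166 stitches; work 1032 rows; edging pick-up 85 stitches.

Stitches: 172 × 26/27 = 165.63 → 166.
Rows: 1010 × 46/45 = 1032.44 → 1032.
edging pick-up: 88 × 26/27 = 84.74 → 85.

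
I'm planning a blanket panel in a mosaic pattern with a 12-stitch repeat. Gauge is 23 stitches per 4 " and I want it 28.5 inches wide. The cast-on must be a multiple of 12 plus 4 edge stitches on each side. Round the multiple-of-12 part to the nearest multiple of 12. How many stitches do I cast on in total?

164 stitches.

23 / 4 = 5.75 sts per inch.
28.5 × 5.75 = 163.88 sts.
Less 8 edge sts → 155.88 for the repeat.
Nearest multiple of 12: 156.
Add back 8 edge sts → 164.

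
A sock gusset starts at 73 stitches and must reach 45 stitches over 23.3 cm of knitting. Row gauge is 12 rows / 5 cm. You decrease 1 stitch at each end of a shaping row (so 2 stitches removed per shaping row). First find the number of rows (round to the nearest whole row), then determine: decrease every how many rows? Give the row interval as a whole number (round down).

Rows = 23.3 × 2.4 = 55.9 → 56 rows.
Stitches to remove: 28 → 14 shaping rows (at 2 st each).
56 / 14 = 4.00 → every 4 rows.

Decrease every 4th row.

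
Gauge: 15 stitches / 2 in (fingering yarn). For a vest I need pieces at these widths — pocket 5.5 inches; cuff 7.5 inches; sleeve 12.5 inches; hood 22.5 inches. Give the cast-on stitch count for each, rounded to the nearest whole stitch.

Rate = 15/2 = 7.5 sts per in.
pocket: 5.5 × 7.5 = 41.25 → 41.
cuff: 7.5 × 7.5 = 56.25 → 56.
sleeve: 12.5 × 7.5 = 93.75 → 94.
hood: 22.5 × 7.5 = 168.75 → 169.

pocket 41; cuff 56; sleeve 94; hood 169.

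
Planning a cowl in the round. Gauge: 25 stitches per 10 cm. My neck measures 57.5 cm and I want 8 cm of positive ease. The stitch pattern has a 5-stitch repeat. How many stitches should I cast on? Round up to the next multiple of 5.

165 stitches.

Finished = 57.5 + 8 = 65.5 cm.
25 / 10 = 2.5 sts/cm.
65.5 × 2.5 = 163.75 sts.
Next multiple of 5: 165.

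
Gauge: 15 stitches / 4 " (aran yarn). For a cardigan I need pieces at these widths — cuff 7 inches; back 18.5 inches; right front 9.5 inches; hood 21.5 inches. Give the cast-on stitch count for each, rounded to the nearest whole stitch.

cuff 26; back 69; right front 36; hood 81.

Rate = 15/4 = 3.75 sts per in.
cuff: 7 × 3.75 = 26.25 → 26.
back: 18.5 × 3.75 = 69.38 → 69.
right front: 9.5 × 3.75 = 35.62 → 36.
hood: 21.5 × 3.75 = 80.62 → 81.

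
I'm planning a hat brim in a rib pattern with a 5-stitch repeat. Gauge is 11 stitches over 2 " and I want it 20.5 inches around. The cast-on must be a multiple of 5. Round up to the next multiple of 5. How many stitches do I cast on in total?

115 stitches.

11 / 2 = 5.5 sts per inch.
20.5 × 5.5 = 112.75 sts.
Next multiple of 5: 115.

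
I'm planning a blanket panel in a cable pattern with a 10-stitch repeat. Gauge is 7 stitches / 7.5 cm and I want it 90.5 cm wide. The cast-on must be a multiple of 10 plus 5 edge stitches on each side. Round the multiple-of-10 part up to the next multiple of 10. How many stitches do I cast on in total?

7 / 7.5 = 0.933 sts per cm.
90.5 × 0.933 = 84.47 sts.
Less 10 edge sts → 74.47 for the repeat.
Next multiple of 10: 80.
Add back 10 edge sts → 90.

90 stitches.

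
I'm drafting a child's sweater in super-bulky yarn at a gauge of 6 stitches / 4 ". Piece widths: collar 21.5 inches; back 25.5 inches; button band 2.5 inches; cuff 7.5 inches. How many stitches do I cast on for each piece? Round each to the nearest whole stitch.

Rate = 6/4 = 1.5 sts per in.
collar: 21.5 × 1.5 = 32.25 → 32.
back: 25.5 × 1.5 = 38.25 → 38.
button band: 2.5 × 1.5 = 3.75 → 4.
cuff: 7.5 × 1.5 = 11.25 → 11.

collar 32; back 38; button band 4; cuff 11.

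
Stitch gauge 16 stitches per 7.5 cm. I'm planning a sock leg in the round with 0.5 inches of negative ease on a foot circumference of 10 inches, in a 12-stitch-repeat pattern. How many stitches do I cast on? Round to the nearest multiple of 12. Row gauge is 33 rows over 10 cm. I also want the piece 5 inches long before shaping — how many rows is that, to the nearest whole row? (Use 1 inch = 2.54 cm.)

Cast on 48 stitches; work 42 rows.

Finished = 10 − 0.5 = 9.5 inches.
9.5 inches × 2.54 = 24.13 cm.
16/7.5 = 2.133 sts per cm; 24.13 × 2.133 = 51.48 sts.
Nearest multiple of 12 → 48.
5 inches = 12.70 cm; × 3.3 = 41.91 → 42 rows.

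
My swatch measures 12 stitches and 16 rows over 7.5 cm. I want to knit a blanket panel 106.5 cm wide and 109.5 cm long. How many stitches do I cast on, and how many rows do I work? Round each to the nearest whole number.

Cast on 170 stitches and work 234 rows.

Stitch gauge = 12/7.5 = 1.6 sts/cm; 106.5 × 1.6 = 170.40 → 170 sts.
Row gauge = 16/7.5 = 2.133 rows/cm; 109.5 × 2.133 = 233.60 → 234 rows.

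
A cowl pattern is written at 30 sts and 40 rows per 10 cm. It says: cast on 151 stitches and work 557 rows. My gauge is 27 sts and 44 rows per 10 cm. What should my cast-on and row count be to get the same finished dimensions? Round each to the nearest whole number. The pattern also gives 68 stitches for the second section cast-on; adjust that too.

Cast on 136 stitches; work 613 rows; second section cast-on 61 stitches.

Stitches: 151 × 27/30 = 135.90 → 136.
Rows: 557 × 44/40 = 612.70 → 613.
second section cast-on: 68 × 27/30 = 61.20 → 61.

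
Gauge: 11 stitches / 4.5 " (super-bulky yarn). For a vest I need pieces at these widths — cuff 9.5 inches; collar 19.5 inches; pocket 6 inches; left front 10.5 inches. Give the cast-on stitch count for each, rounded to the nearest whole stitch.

Rate = 11/4.5 = 2.444 sts per in.
cuff: 9.5 × 2.444 = 23.22 → 23.
collar: 19.5 × 2.444 = 47.67 → 48.
pocket: 6 × 2.444 = 14.67 → 15.
left front: 10.5 × 2.444 = 25.67 → 26.

cuff 23; collar 48; pocket 15; left front 26.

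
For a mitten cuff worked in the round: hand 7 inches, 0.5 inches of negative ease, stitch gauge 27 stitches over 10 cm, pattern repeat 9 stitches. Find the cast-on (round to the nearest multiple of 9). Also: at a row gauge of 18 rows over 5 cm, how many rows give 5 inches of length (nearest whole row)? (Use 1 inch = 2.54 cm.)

Cast on 45 stitches; work 46 rows.

Finished = 7 − 0.5 = 6.5 inches.
6.5 inches × 2.54 = 16.51 cm.
27/10 = 2.7 sts per cm; 16.51 × 2.7 = 44.58 sts.
Nearest multiple of 9 → 45.
5 inches = 12.70 cm; × 3.6 = 45.72 → 46 rows.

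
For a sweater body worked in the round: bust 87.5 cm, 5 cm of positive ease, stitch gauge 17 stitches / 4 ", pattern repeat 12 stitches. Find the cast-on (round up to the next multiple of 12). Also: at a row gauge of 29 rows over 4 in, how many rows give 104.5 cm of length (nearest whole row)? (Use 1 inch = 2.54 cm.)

Cast on 156 stitches; work 298 rows.

Finished = 87.5 + 5 = 92.5 cm.
92.5 cm × 1/2.54 = 36.42 inches.
17/4 = 4.25 sts per in; 36.42 × 4.25 = 154.77 sts.
Next multiple of 12 → 156.
104.5 cm = 41.14 inches; × 7.25 = 298.28 → 298 rows.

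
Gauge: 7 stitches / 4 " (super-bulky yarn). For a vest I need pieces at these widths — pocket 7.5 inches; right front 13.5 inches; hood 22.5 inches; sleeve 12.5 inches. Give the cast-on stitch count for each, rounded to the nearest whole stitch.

Rate = 7/4 = 1.75 sts per in.
pocket: 7.5 × 1.75 = 13.12 → 13.
right front: 13.5 × 1.75 = 23.62 → 24.
hood: 22.5 × 1.75 = 39.38 → 39.
sleeve: 12.5 × 1.75 = 21.88 → 22.

pocket 13; right front 24; hood 39; sleeve 22.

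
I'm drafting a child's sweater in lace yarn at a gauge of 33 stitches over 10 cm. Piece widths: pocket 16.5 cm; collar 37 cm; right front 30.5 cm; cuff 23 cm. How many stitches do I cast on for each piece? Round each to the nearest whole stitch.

Rate = 33/10 = 3.3 sts per cm.
pocket: 16.5 × 3.3 = 54.45 → 54.
collar: 37 × 3.3 = 122.10 → 122.
right front: 30.5 × 3.3 = 100.65 → 101.
cuff: 23 × 3.3 = 75.90 → 76.

pocket 54; collar 122; right front 101; cuff 76.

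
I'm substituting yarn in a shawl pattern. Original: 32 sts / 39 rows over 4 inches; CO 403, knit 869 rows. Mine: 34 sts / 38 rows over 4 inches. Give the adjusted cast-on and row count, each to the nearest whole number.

Stitches: 403 × 34/32 = 428.19 → 428.
Rows: 869 × 38/39 = 846.72 → 847.

Cast on 428 stitches; work 847 rows.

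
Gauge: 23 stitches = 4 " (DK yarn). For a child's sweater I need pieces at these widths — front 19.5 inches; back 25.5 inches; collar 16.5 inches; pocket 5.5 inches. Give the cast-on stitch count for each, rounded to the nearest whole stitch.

front 112; back 147; collar 95; pocket 32.

Rate = 23/4 = 5.75 sts per in.
front: 19.5 × 5.75 = 112.12 → 112.
back: 25.5 × 5.75 = 146.62 → 147.
collar: 16.5 × 5.75 = 94.88 → 95.
pocket: 5.5 × 5.75 = 31.62 → 32.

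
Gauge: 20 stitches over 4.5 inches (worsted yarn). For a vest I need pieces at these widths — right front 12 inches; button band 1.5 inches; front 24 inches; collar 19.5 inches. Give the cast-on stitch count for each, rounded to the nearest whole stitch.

Rate = 20/4.5 = 4.444 sts per in.
right front: 12 × 4.444 = 53.33 → 53.
button band: 1.5 × 4.444 = 6.67 → 7.
front: 24 × 4.444 = 106.67 → 107.
collar: 19.5 × 4.444 = 86.67 → 87.

right front 53; button band 7; front 107; collar 87.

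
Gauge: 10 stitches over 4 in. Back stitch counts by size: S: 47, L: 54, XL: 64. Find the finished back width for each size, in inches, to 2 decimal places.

10/4 = 2.5 sts per in.
S: 47 / 2.5 = 18.800 → 18.80 in.
L: 54 / 2.5 = 21.600 → 21.60 in.
XL: 64 / 2.5 = 25.600 → 25.60 in.

S 18.80 inches; L 21.60 inches; XL 25.60 inches.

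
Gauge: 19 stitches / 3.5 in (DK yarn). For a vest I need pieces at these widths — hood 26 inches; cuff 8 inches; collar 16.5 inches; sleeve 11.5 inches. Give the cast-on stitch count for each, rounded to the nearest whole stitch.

Rate = 19/3.5 = 5.429 sts per in.
hood: 26 × 5.429 = 141.14 → 141.
cuff: 8 × 5.429 = 43.43 → 43.
collar: 16.5 × 5.429 = 89.57 → 90.
sleeve: 11.5 × 5.429 = 62.43 → 62.

hood 141; cuff 43; collar 90; sleeve 62.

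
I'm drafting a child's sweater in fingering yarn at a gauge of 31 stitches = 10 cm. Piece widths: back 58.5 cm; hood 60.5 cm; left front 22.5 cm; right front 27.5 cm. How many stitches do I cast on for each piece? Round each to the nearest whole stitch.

Rate = 31/10 = 3.1 sts per cm.
back: 58.5 × 3.1 = 181.35 → 181.
hood: 60.5 × 3.1 = 187.55 → 188.
left front: 22.5 × 3.1 = 69.75 → 70.
right front: 27.5 × 3.1 = 85.25 → 85.

back 181; hood 188; left front 70; right front 85.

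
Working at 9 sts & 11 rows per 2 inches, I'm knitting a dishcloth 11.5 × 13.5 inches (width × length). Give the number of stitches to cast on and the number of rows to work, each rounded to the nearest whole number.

Cast on 52 stitches and work 74 rows.

Stitch gauge = 9/2 = 4.5 sts/in; 11.5 × 4.5 = 51.75 → 52 sts.
Row gauge = 11/2 = 5.5 rows/in; 13.5 × 5.5 = 74.25 → 74 rows.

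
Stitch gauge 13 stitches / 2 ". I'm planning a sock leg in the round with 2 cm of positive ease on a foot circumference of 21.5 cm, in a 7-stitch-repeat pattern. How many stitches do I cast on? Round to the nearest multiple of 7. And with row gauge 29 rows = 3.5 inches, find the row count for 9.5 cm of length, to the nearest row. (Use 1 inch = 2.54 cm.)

Cast on 63 stitches; work 31 rows.

Finished = 21.5 + 2 = 23.5 cm.
23.5 cm × 1/2.54 = 9.25 inches.
13/2 = 6.5 sts per in; 9.25 × 6.5 = 60.14 sts.
Nearest multiple of 7 → 63.
9.5 cm = 3.74 inches; × 8.286 = 30.99 → 31 rows.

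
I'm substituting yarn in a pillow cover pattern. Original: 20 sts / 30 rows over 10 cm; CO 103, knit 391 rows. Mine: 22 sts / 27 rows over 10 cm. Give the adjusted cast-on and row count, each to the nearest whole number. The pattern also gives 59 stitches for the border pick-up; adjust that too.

Stitches: 103 × 22/20 = 113.30 → 113.
Rows: 391 × 27/30 = 351.90 → 352.
border pick-up: 59 × 22/20 = 64.90 → 65.

Cast on 113 stitches; work 352 rows; border pick-up 65 stitches.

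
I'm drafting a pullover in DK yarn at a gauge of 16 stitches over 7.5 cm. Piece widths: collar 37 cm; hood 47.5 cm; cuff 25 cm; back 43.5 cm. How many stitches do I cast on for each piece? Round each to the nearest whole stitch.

Rate = 16/7.5 = 2.133 sts per cm.
collar: 37 × 2.133 = 78.93 → 79.
hood: 47.5 × 2.133 = 101.33 → 101.
cuff: 25 × 2.133 = 53.33 → 53.
back: 43.5 × 2.133 = 92.80 → 93.

collar 79; hood 101; cuff 53; back 93.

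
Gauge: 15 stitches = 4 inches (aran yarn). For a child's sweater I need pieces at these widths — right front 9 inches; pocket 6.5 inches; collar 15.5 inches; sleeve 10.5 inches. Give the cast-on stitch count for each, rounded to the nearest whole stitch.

Rate = 15/4 = 3.75 sts per in.
right front: 9 × 3.75 = 33.75 → 34.
pocket: 6.5 × 3.75 = 24.38 → 24.
collar: 15.5 × 3.75 = 58.12 → 58.
sleeve: 10.5 × 3.75 = 39.38 → 39.

right front 34; pocket 24; collar 58; sleeve 39.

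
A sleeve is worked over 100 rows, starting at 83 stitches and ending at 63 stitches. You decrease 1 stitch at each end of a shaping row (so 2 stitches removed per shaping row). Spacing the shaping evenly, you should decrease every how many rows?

Decrease every 10th row.

Stitches to remove: |63 − 83| = 20.
Shaping rows needed: 20 / 2 = 10.
100 rows / 10 = every 10 rows.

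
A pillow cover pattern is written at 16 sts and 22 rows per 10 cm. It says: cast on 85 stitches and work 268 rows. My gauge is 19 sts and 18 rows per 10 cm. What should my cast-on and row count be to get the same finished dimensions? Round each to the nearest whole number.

Cast on 101 stitches; work 219 rows.

Stitches: 85 × 19/16 = 100.94 → 101.
Rows: 268 × 18/22 = 219.27 → 219.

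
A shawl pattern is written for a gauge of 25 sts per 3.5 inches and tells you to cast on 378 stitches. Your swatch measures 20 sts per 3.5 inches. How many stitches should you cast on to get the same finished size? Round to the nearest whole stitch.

Scale factor = 20 / 25 = 0.800.
378 × 20 / 25 = 302.40 sts.
→ 302 sts.

302 stitches.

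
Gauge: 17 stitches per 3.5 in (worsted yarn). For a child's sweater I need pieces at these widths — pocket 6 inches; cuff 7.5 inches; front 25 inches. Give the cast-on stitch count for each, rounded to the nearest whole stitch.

Rate = 17/3.5 = 4.857 sts per in.
pocket: 6 × 4.857 = 29.14 → 29.
cuff: 7.5 × 4.857 = 36.43 → 36.
front: 25 × 4.857 = 121.43 → 121.

pocket 29; cuff 36; front 121.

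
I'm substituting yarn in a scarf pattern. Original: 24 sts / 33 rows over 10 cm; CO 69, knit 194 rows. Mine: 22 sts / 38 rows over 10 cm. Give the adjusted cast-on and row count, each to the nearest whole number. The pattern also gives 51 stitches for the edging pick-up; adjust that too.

Cast on 63 stitches; work 223 rows; edging pick-up 47 stitches.

Stitches: 69 × 22/24 = 63.25 → 63.
Rows: 194 × 38/33 = 223.39 → 223.
edging pick-up: 51 × 22/24 = 46.75 → 47.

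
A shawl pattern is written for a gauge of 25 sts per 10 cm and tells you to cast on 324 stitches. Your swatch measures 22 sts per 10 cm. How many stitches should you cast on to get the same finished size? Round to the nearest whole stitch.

Scale factor = 22 / 25 = 0.880.
324 × 22 / 25 = 285.12 sts.
→ 285 sts.

CO 285 sts.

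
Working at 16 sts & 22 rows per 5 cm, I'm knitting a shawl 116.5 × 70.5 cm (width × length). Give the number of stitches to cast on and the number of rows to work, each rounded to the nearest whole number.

Stitch gauge = 16/5 = 3.2 sts/cm; 116.5 × 3.2 = 372.80 → 373 sts.
Row gauge = 22/5 = 4.4 rows/cm; 70.5 × 4.4 = 310.20 → 310 rows.

Cast on 373 stitches and work 310 rows.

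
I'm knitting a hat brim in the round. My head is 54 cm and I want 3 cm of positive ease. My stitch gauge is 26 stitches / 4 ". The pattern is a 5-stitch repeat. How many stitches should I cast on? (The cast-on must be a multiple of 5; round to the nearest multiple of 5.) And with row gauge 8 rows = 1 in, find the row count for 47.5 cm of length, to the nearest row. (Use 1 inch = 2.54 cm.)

Finished = 54 + 3 = 57 cm.
57 cm × 1/2.54 = 22.44 inches.
26/4 = 6.5 sts per in; 22.44 × 6.5 = 145.87 sts.
Nearest multiple of 5 → 145.
47.5 cm = 18.70 inches; × 8 = 149.61 → 150 rows.

Cast on 145 stitches; work 150 rows.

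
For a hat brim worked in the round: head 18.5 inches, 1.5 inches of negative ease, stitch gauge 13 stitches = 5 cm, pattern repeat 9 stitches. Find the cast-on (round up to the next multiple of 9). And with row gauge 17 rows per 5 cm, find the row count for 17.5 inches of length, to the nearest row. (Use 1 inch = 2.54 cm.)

Cast on 117 stitches; work 151 rows.

Finished = 18.5 − 1.5 = 17 inches.
17 inches × 2.54 = 43.18 cm.
13/5 = 2.6 sts per cm; 43.18 × 2.6 = 112.27 sts.
Next multiple of 9 → 117.
17.5 inches = 44.45 cm; × 3.4 = 151.13 → 151 rows.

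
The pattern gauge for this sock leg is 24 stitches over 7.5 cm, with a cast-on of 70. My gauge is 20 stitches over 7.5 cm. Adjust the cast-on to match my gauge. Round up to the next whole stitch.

Scale factor = 20 / 24 = 0.833.
70 × 20 / 24 = 58.33 sts.
→ 59 sts.

Cast on 59 stitches.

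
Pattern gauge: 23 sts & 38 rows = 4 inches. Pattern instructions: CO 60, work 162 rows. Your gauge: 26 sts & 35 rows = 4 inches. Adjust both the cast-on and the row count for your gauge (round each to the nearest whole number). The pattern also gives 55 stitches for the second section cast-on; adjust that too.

Stitches: 60 × 26/23 = 67.83 → 68.
Rows: 162 × 35/38 = 149.21 → 149.
second section cast-on: 55 × 26/23 = 62.17 → 62.

Cast on 68 stitches; work 149 rows; second section cast-on 62 stitches.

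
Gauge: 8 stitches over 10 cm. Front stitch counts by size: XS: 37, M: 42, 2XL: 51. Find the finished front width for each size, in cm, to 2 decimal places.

8/10 = 0.8 sts per cm.
XS: 37 / 0.8 = 46.250 → 46.25 cm.
M: 42 / 0.8 = 52.500 → 52.50 cm.
2XL: 51 / 0.8 = 63.750 → 63.75 cm.

XS 46.25 cm; M 52.50 cm; 2XL 63.75 cm.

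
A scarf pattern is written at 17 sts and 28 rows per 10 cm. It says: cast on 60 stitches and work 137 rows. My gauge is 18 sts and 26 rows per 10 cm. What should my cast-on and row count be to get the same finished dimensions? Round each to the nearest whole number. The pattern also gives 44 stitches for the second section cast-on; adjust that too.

Stitches: 60 × 18/17 = 63.53 → 64.
Rows: 137 × 26/28 = 127.21 → 127.
second section cast-on: 44 × 18/17 = 46.59 → 47.

Cast on 64 stitches; work 127 rows; second section cast-on 47 stitches.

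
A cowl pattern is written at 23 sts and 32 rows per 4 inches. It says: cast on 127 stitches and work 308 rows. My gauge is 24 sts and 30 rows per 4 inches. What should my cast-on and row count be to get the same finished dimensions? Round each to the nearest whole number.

Cast on 133 stitches; work 289 rows.

Stitches: 127 × 24/23 = 132.52 → 133.
Rows: 308 × 30/32 = 288.75 → 289.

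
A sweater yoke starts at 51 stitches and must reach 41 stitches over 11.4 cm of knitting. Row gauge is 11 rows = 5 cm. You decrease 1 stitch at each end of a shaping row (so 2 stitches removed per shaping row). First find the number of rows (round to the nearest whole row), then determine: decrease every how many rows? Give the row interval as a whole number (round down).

Decrease every 5th row.

Rows = 11.4 × 2.2 = 25.1 → 25 rows.
Stitches to remove: 10 → 5 shaping rows (at 2 st each).
25 / 5 = 5.00 → every 5 rows.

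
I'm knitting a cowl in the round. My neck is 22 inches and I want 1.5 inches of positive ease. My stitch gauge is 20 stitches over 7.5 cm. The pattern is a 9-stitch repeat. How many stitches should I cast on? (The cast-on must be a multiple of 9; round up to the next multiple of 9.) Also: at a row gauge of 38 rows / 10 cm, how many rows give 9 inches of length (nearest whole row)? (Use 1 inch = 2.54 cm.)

Finished = 22 + 1.5 = 23.5 inches.
23.5 inches × 2.54 = 59.69 cm.
20/7.5 = 2.667 sts per cm; 59.69 × 2.667 = 159.17 sts.
Next multiple of 9 → 162.
9 inches = 22.86 cm; × 3.8 = 86.87 → 87 rows.

Cast on 162 stitches; work 87 rows.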